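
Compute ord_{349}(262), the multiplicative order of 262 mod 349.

174

Since 262 ∈ (Z/349Z)^×, its order divides φ(349) = 349 − 1 = 348 = 2^2 · 3 · 29.
Divisors of 348: 1, 2, 3, 4, 6, 12, 29, 58, 87, 116, 174, 348.
Evaluate successive powers at the divisors of 348:
262^1 ≡ 262
262^2 ≡ 240
262^3 ≡ 60
262^4 ≡ 15
262^6 ≡ 110
262^12 ≡ 234
262^29 ≡ 123
262^58 ≡ 122
262^87 ≡ 348
262^116 ≡ 226
262^174 ≡ 1
The smallest such exponent is 174, so the order of 262 is 174.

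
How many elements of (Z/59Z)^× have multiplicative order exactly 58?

φ(59) = 59 − 1 = 58 = 2 · 29.
Since (Z/59Z)^× is cyclic of order 58, the number of elements of order d is φ(d) when d | 58 and 0 otherwise.
58 = 2 · 29 divides 58, and φ(58) = 28.

28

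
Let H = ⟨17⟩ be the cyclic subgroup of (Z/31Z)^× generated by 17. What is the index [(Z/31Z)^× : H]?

By Lagrange's theorem, ord_31(17) divides φ(31) = 31 − 1 = 30 = 2 · 3 · 5.
Divisors of 30: 1, 2, 3, 5, 6, 10, 15, 30.
Compute 17^d (mod 31) for the divisors d until we hit 1:
17^1 ≡ 17 (mod 31)
17^2 ≡ 10 (mod 31)
17^3 ≡ 15 (mod 31)
17^5 ≡ 26 (mod 31)
17^6 ≡ 8 (mod 31)
17^10 ≡ 25 (mod 31)
17^15 ≡ 30 (mod 31)
17^30 ≡ 1 (mod 31) ✓
Thus |⟨17⟩| = ord(17) = 30.
[(Z/31Z)^× : ⟨17⟩] = 30/30 = 1.

1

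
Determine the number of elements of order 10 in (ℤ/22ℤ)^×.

4

φ(22) = φ(2)·φ(11) = 1·10 = 10 = 2 · 5.
(Z/22Z)^× is cyclic (|G| = 10); a cyclic group of order m has exactly φ(d) elements of each order d | m, and none otherwise.
10 = 2 · 5 divides 10, and φ(10) = 4.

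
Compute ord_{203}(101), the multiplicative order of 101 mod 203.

84

ord(101) | φ(203) = φ(7·29) = (7−1)·(29−1) = 6·28 = 168 = 2^3 · 3 · 7.
Divisors of 168: 1, 2, 3, 4, 6, 7, 8, 12, 14, 21, 24, 28, 42, 56, 84, 168.
Test each divisor d:
101^1 ≡ 101
101^2 ≡ 51
101^3 ≡ 76
101^4 ≡ 165
101^6 ≡ 92
101^7 ≡ 157
101^8 ≡ 23
101^12 ≡ 141
101^14 ≡ 86
101^21 ≡ 104
101^24 ≡ 190
101^28 ≡ 88
101^42 ≡ 57
101^56 ≡ 30
101^84 ≡ 1
Hence ord(101) = 84.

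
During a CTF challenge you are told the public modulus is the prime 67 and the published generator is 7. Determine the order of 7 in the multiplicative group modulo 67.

66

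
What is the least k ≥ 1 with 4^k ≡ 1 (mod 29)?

14

ord(4) | φ(29) = 29 − 1 = 28 = 2^2 · 7.
Divisors of 28: 1, 2, 4, 7, 14, 28.
Test each divisor d:
4^1 ≡ 4 (mod 29)
4^2 ≡ 16 (mod 29)
4^4 ≡ 24 (mod 29)
4^7 ≡ 28 (mod 29)
4^14 ≡ 1 (mod 29) ✓
So ord_29(4) = 14.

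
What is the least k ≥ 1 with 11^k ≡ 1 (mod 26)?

ord(11) | φ(26) = φ(2)·φ(13) = 1·12 = 12 = 2^2 · 3.
Divisors of 12: 1, 2, 3, 4, 6, 12.
Test each divisor d:
11^1 ≡ 11 (mod 26)
11^2 ≡ 17 (mod 26)
11^3 ≡ 5 (mod 26)
11^4 ≡ 3 (mod 26)
11^6 ≡ 25 (mod 26)
11^12 ≡ 1 (mod 26) ✓
Therefore the multiplicative order of 11 modulo 26 is 12.

12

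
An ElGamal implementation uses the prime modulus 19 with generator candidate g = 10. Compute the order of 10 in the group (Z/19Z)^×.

18

ord(10) | φ(19) = 19 − 1 = 18 = 2 · 3^2.
Divisors of 18: 1, 2, 3, 6, 9, 18.
Test each divisor d:
10^1 ≡ 10 (mod 19)
10^2 ≡ 5 (mod 19)
10^3 ≡ 12 (mod 19)
10^6 ≡ 11 (mod 19)
10^9 ≡ 18 (mod 19)
10^18 ≡ 1 (mod 19) ✓
Therefore the multiplicative order of 10 modulo 19 is 18.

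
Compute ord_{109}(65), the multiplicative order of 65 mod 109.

The order of 65 must divide φ(109) = 109 − 1 = 108 = 2^2 · 3^3.
Divisors of 108: 1, 2, 3, 4, 6, 9, 12, 18, 27, 36, 54, 108.
Check 65^d mod 109 for each divisor in increasing order:
65^1 ≡ 65
65^2 ≡ 83
65^3 ≡ 54
65^4 ≡ 22
65^6 ≡ 82
65^9 ≡ 68
65^12 ≡ 75
65^18 ≡ 46
65^27 ≡ 76
65^36 ≡ 45
65^54 ≡ 108
65^108 ≡ 1
So ord_109(65) = 108.

108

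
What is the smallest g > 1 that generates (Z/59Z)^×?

2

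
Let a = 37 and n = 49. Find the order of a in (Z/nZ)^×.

21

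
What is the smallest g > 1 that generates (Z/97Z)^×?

5

φ(97) = 97 − 1 = 96 = 2^5 · 3.
Test candidates g = 2, 3, … against the prime factors q ∈ {2, 3} of φ(97): g is a generator iff g^(96/q) ≢ 1 for every such q.
g = 2: 2^48 ≡ 1 — hits 1, so not a primitive root.
g = 3: 3^48 ≡ 1 — hits 1, so not a primitive root.
g = 4: 4^48 ≡ 1 — hits 1, so not a primitive root.
g = 5: 5^48 ≡ 96; 5^32 ≡ 35 — none is 1, so 5 is a primitive root.
Hence the least primitive root of 97 is 5.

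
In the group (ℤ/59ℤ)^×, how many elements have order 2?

1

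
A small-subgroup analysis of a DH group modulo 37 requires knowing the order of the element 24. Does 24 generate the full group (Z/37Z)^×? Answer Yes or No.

Yes

φ(37) = 37 − 1 = 36 = 2^2 · 3^2.
It suffices to check that the order of 24 is not a proper divisor of 36: compute 24^(36/q) for q ∈ {2, 3}.
24^18 ≡ 36 (mod 37)  [q = 2: ≢ 1 ✓]
24^12 ≡ 10 (mod 37)  [q = 3: ≢ 1 ✓]
All checks pass, so 24 has order 36 and is a primitive root modulo 37.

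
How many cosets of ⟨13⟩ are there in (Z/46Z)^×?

Since 13 ∈ (Z/46Z)^×, its order divides φ(46) = φ(2)·φ(23) = 1·22 = 22 = 2 · 11.
Divisors of 22: 1, 2, 11, 22.
Evaluate successive powers at the divisors of 22:
13^1 ≡ 13 (mod 46)
13^2 ≡ 31 (mod 46)
13^11 ≡ 1 (mod 46) ✓
The order of 13 is 11, so the subgroup it generates has 11 elements.
The index is φ(46) / ord(13) = 22 / 11 = 2.

2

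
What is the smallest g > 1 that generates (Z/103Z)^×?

φ(103) = 103 − 1 = 102 = 2 · 3 · 17.
Test candidates g = 2, 3, … against the prime factors q ∈ {2, 3, 17} of φ(103): g is a generator iff g^(102/q) ≢ 1 for every such q.
g = 2: 2^51 ≡ 1 — hits 1, so not a primitive root.
g = 3: 3^51 ≡ 102; 3^34 ≡ 1 — hits 1, so not a primitive root.
g = 4: 4^51 ≡ 1 — hits 1, so not a primitive root.
g = 5: 5^51 ≡ 102; 5^34 ≡ 56; 5^6 ≡ 72 — none is 1, so 5 is a primitive root.
The smallest primitive root modulo 103 is 5.

5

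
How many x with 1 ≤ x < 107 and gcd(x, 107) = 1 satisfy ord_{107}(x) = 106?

φ(107) = 107 − 1 = 106 = 2 · 53.
Since (Z/107Z)^× is cyclic of order 106, the number of elements of order d is φ(d) when d | 106 and 0 otherwise.
106 = 2 · 53 divides 106, and φ(106) = 52.

52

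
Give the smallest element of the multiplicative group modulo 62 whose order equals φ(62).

φ(62) = φ(2)·φ(31) = 1·30 = 30 = 2 · 3 · 5.
g is a primitive root iff g^(30/q) ≢ 1 (mod 62) for each prime q ∈ {2, 3, 5}.
g = 2: gcd(2, 62) = 2 > 1, not a unit — skip.
g = 3: 3^15 ≡ 61; 3^10 ≡ 25; 3^6 ≡ 47 — none is 1, so 3 is a primitive root.
Hence the least primitive root of 62 is 3.

3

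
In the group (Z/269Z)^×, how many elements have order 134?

66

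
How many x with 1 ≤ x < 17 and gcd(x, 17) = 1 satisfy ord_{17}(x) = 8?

φ(17) = 17 − 1 = 16 = 2^4.
In a cyclic group of order 16, there are φ(d) elements of order d for each divisor d of 16, and zero for non-divisors.
8 = 2^3 divides 16, and φ(8) = 4.

4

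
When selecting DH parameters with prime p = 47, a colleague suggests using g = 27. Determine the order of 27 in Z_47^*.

By Lagrange's theorem, ord_47(27) divides φ(47) = 47 − 1 = 46 = 2 · 23.
Divisors of 46: 1, 2, 23, 46.
Check 27^d mod 47 for each divisor in increasing order:
27^1 ≡ 27
27^2 ≡ 24
27^23 ≡ 1
Hence ord(27) = 23.

23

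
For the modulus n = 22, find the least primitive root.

φ(22) = φ(2)·φ(11) = 1·10 = 10 = 2 · 5.
g is a primitive root iff g^(10/q) ≢ 1 (mod 22) for each prime q ∈ {2, 5}.
g = 2: gcd(2, 22) = 2 > 1, not a unit — skip.
g = 3: 3^5 ≡ 1 — hits 1, so not a primitive root.
g = 4: gcd(4, 22) = 2 > 1, not a unit — skip.
g = 5: 5^5 ≡ 1 — hits 1, so not a primitive root.
g = 6: gcd(6, 22) = 2 > 1, not a unit — skip.
g = 7: 7^5 ≡ 21; 7^2 ≡ 5 — none is 1, so 7 is a primitive root.
So 7 is the smallest generator of (Z/22Z)^×.

7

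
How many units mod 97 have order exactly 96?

32

φ(97) = 97 − 1 = 96 = 2^5 · 3.
In a cyclic group of order 96, there are φ(d) elements of order d for each divisor d of 96, and zero for non-divisors.
96 = 2^5 · 3 divides 96, and φ(96) = 32.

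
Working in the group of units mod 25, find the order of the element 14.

10

The order of 14 must divide φ(25) = φ(5^2) = 5·(5−1) = 20 = 2^2 · 5.
Divisors of 20: 1, 2, 4, 5, 10, 20.
Check 14^d mod 25 for each divisor in increasing order:
14^1 ≡ 14 (mod 25)
14^2 ≡ 21 (mod 25)
14^4 ≡ 16 (mod 25)
14^5 ≡ 24 (mod 25)
14^10 ≡ 1 (mod 25) ✓
Therefore the multiplicative order of 14 modulo 25 is 10.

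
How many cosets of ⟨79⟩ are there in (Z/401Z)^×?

The order of 79 must divide φ(401) = 401 − 1 = 400 = 2^4 · 5^2.
Divisors of 400: 1, 2, 4, 5, 8, 10, 16, 20, 25, 40, 50, 80, 100, 200, 400.
Test each divisor d:
79^1 ≡ 79
79^2 ≡ 226
79^4 ≡ 149
79^5 ≡ 142
79^8 ≡ 146
79^10 ≡ 114
79^16 ≡ 63
79^20 ≡ 164
79^25 ≡ 30
79^40 ≡ 29
79^50 ≡ 98
79^80 ≡ 39
79^100 ≡ 381
79^200 ≡ 400
79^400 ≡ 1
Thus |⟨79⟩| = ord(79) = 400.
The index is φ(401) / ord(79) = 400 / 400 = 1.

1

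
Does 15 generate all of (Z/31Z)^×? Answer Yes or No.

No

φ(31) = 31 − 1 = 30 = 2 · 3 · 5.
An element g generates (Z/31Z)^× iff g^(30/q) ≢ 1 (mod 31) for each prime q ∈ {2, 3, 5}.
15^15 ≡ 30 (mod 31)  [q = 2: ≢ 1 ✓]
15^10 ≡ 1 (mod 31)  [q = 3: ≡ 1 ✗]
15^6 ≡ 16 (mod 31)  [q = 5: ≢ 1 ✓]
15^10 ≡ 1 shows ord(15) | 10, strictly less than φ(31); not a primitive root.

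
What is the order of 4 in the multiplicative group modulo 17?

4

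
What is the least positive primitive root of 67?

2

φ(67) = 67 − 1 = 66 = 2 · 3 · 11.
g is a primitive root iff g^(66/q) ≢ 1 (mod 67) for each prime q ∈ {2, 3, 11}.
g = 2: 2^33 ≡ 66; 2^22 ≡ 37; 2^6 ≡ 64 — none is 1, so 2 is a primitive root.
So 2 is the smallest generator of (Z/67Z)^×.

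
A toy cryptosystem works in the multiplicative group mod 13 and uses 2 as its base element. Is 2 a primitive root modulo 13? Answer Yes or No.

φ(13) = 13 − 1 = 12 = 2^2 · 3.
Test 2^(12/q) mod 13 for each prime factor q of 12:
2^6 ≡ 12 (mod 13)  [q = 2: ≢ 1 ✓]
2^4 ≡ 3 (mod 13)  [q = 3: ≢ 1 ✓]
All checks pass, so 2 has order 12 and is a primitive root modulo 13.

Yes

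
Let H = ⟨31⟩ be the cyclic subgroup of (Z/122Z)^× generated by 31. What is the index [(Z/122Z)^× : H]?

1

Since 31 ∈ (Z/122Z)^×, its order divides φ(122) = φ(2)·φ(61) = 1·60 = 60 = 2^2 · 3 · 5.
Divisors of 60: 1, 2, 3, 4, 5, 6, 10, 12, 15, 20, 30, 60.
Evaluate successive powers at the divisors of 60:
31^1 ≡ 31 (mod 122)
31^2 ≡ 107 (mod 122)
31^3 ≡ 23 (mod 122)
31^4 ≡ 103 (mod 122)
31^5 ≡ 21 (mod 122)
31^6 ≡ 41 (mod 122)
31^10 ≡ 75 (mod 122)
31^12 ≡ 95 (mod 122)
31^15 ≡ 111 (mod 122)
31^20 ≡ 13 (mod 122)
31^30 ≡ 121 (mod 122)
31^60 ≡ 1 (mod 122) ✓
So ord_122(31) = 60, hence |⟨31⟩| = 60.
The index is φ(122) / ord(31) = 60 / 60 = 1.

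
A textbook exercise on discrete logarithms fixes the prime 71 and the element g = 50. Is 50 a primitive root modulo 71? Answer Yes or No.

No

φ(71) = 71 − 1 = 70 = 2 · 5 · 7.
An element g generates (Z/71Z)^× iff g^(70/q) ≢ 1 (mod 71) for each prime q ∈ {2, 5, 7}.
50^35 ≡ 1 (mod 71)  [q = 2: ≡ 1 ✗]
50^14 ≡ 5 (mod 71)  [q = 5: ≢ 1 ✓]
50^10 ≡ 30 (mod 71)  [q = 7: ≢ 1 ✓]
50^35 ≡ 1 shows ord(50) | 35, strictly less than φ(71); not a primitive root.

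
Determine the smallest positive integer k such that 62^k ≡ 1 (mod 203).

Since 62 ∈ (Z/203Z)^×, its order divides φ(203) = φ(7·29) = (7−1)·(29−1) = 6·28 = 168 = 2^3 · 3 · 7.
Divisors of 168: 1, 2, 3, 4, 6, 7, 8, 12, 14, 21, 24, 28, 42, 56, 84, 168.
Check 62^d mod 203 for each divisor in increasing order:
62^1 ≡ 62
62^2 ≡ 190
62^3 ≡ 6
62^4 ≡ 169
62^6 ≡ 36
62^7 ≡ 202
62^8 ≡ 141
62^12 ≡ 78
62^14 ≡ 1
Therefore the multiplicative order of 62 modulo 203 is 14.

14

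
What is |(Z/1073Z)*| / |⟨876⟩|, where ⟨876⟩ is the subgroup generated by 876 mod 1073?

8

By Lagrange's theorem, ord_1073(876) divides φ(1073) = φ(29·37) = (29−1)·(37−1) = 28·36 = 1008 = 2^4 · 3^2 · 7.
Divisors of 1008: 1, 2, 3, 4, 6, 7, 8, 9, 12, 14, 16, 18, 21, 24, 28, 36, 42, 48, 56, 63, 72, 84, 112, 126, 144, 168, 252, 336, 504, 1008.
Evaluate successive powers at the divisors of 1008:
876^1 ≡ 876 (mod 1073)
876^2 ≡ 181 (mod 1073)
876^3 ≡ 825 (mod 1073)
876^4 ≡ 571 (mod 1073)
876^6 ≡ 343 (mod 1073)
876^7 ≡ 28 (mod 1073)
876^8 ≡ 922 (mod 1073)
876^9 ≡ 776 (mod 1073)
876^12 ≡ 692 (mod 1073)
876^14 ≡ 784 (mod 1073)
876^16 ≡ 268 (mod 1073)
876^18 ≡ 223 (mod 1073)
876^21 ≡ 492 (mod 1073)
876^24 ≡ 306 (mod 1073)
876^28 ≡ 900 (mod 1073)
876^36 ≡ 371 (mod 1073)
876^42 ≡ 639 (mod 1073)
876^48 ≡ 285 (mod 1073)
876^56 ≡ 958 (mod 1073)
876^63 ≡ 1072 (mod 1073)
876^72 ≡ 297 (mod 1073)
876^84 ≡ 581 (mod 1073)
876^112 ≡ 349 (mod 1073)
876^126 ≡ 1 (mod 1073) ✓
Thus |⟨876⟩| = ord(876) = 126.
The index is φ(1073) / ord(876) = 1008 / 126 = 8.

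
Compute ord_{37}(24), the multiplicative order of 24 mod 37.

36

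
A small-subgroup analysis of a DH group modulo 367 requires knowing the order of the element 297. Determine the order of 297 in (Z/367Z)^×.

Since 297 ∈ (Z/367Z)^×, its order divides φ(367) = 367 − 1 = 366 = 2 · 3 · 61.
Divisors of 366: 1, 2, 3, 6, 61, 122, 183, 366.
Evaluate successive powers at the divisors of 366:
297^1 ≡ 297
297^2 ≡ 129
297^3 ≡ 145
297^6 ≡ 106
297^61 ≡ 83
297^122 ≡ 283
297^183 ≡ 1
So ord_367(297) = 183.

183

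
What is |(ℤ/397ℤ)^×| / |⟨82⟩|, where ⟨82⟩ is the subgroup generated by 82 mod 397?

4

By Lagrange's theorem, ord_397(82) divides φ(397) = 397 − 1 = 396 = 2^2 · 3^2 · 11.
Divisors of 396: 1, 2, 3, 4, 6, 9, 11, 12, 18, 22, 33, 36, 44, 66, 99, 132, 198, 396.
Compute 82^d (mod 397) for the divisors d until we hit 1:
82^1 ≡ 82 (mod 397)
82^2 ≡ 372 (mod 397)
82^3 ≡ 332 (mod 397)
82^4 ≡ 228 (mod 397)
82^6 ≡ 255 (mod 397)
82^9 ≡ 99 (mod 397)
82^11 ≡ 304 (mod 397)
82^12 ≡ 314 (mod 397)
82^18 ≡ 273 (mod 397)
82^22 ≡ 312 (mod 397)
82^33 ≡ 362 (mod 397)
82^36 ≡ 290 (mod 397)
82^44 ≡ 79 (mod 397)
82^66 ≡ 34 (mod 397)
82^99 ≡ 1 (mod 397) ✓
Thus |⟨82⟩| = ord(82) = 99.
The index is φ(397) / ord(82) = 396 / 99 = 4.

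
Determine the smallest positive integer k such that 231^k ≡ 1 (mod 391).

16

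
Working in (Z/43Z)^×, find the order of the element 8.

14

By Lagrange's theorem, ord_43(8) divides φ(43) = 43 − 1 = 42 = 2 · 3 · 7.
Divisors of 42: 1, 2, 3, 6, 7, 14, 21, 42.
Compute 8^d (mod 43) for the divisors d until we hit 1:
8^1 ≡ 8 (mod 43)
8^2 ≡ 21 (mod 43)
8^3 ≡ 39 (mod 43)
8^6 ≡ 16 (mod 43)
8^7 ≡ 42 (mod 43)
8^14 ≡ 1 (mod 43) ✓
Hence ord(8) = 14.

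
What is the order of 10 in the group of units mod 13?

Since 10 ∈ (Z/13Z)^×, its order divides φ(13) = 13 − 1 = 12 = 2^2 · 3.
Divisors of 12: 1, 2, 3, 4, 6, 12.
Compute 10^d (mod 13) for the divisors d until we hit 1:
10^1 ≡ 10 (mod 13)
10^2 ≡ 9 (mod 13)
10^3 ≡ 12 (mod 13)
10^4 ≡ 3 (mod 13)
10^6 ≡ 1 (mod 13) ✓
So ord_13(10) = 6.

6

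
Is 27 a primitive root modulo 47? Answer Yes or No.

φ(47) = 47 − 1 = 46 = 2 · 23.
It suffices to check that the order of 27 is not a proper divisor of 46: compute 27^(46/q) for q ∈ {2, 23}.
27^23 ≡ 1 (mod 47)  [q = 2: ≡ 1 ✗]
27^2 ≡ 24 (mod 47)  [q = 23: ≢ 1 ✓]
Since 27^23 ≡ 1, the order of 27 divides 23 < 46, so 27 is not a primitive root.

No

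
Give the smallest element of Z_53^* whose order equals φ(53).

φ(53) = 53 − 1 = 52 = 2^2 · 13.
g is a primitive root iff g^(52/q) ≢ 1 (mod 53) for each prime q ∈ {2, 13}.
g = 2: 2^26 ≡ 52; 2^4 ≡ 16 — none is 1, so 2 is a primitive root.
So 2 is the smallest generator of (Z/53Z)^×.

2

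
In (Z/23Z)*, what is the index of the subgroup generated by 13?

2

The order of 13 must divide φ(23) = 23 − 1 = 22 = 2 · 11.
Divisors of 22: 1, 2, 11, 22.
Check 13^d mod 23 for each divisor in increasing order:
13^1 ≡ 13
13^2 ≡ 8
13^11 ≡ 1
So ord_23(13) = 11, hence |⟨13⟩| = 11.
The index is φ(23) / ord(13) = 22 / 11 = 2.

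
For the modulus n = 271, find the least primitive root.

φ(271) = 271 − 1 = 270 = 2 · 3^3 · 5.
Test candidates g = 2, 3, … against the prime factors q ∈ {2, 3, 5} of φ(271): g is a generator iff g^(270/q) ≢ 1 for every such q.
g = 2: 2^135 ≡ 1 — hits 1, so not a primitive root.
g = 3: 3^135 ≡ 270; 3^90 ≡ 1 — hits 1, so not a primitive root.
g = 4: 4^135 ≡ 1 — hits 1, so not a primitive root.
g = 5: 5^135 ≡ 1 — hits 1, so not a primitive root.
g = 6: 6^135 ≡ 270; 6^90 ≡ 242; 6^54 ≡ 10 — none is 1, so 6 is a primitive root.
So 6 is the smallest generator of (Z/271Z)^×.

6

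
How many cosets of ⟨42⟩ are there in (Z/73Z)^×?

1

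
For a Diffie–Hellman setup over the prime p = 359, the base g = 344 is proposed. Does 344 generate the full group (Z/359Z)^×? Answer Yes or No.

Yes

φ(359) = 359 − 1 = 358 = 2 · 179.
It suffices to check that the order of 344 is not a proper divisor of 358: compute 344^(358/q) for q ∈ {2, 179}.
344^179 ≡ 358 (mod 359)  [q = 2: ≢ 1 ✓]
344^2 ≡ 225 (mod 359)  [q = 179: ≢ 1 ✓]
None equal 1, so ord_359(344) = 358: 344 is a primitive root.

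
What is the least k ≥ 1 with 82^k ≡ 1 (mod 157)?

26

The order of 82 must divide φ(157) = 157 − 1 = 156 = 2^2 · 3 · 13.
Divisors of 156: 1, 2, 3, 4, 6, 12, 13, 26, 39, 52, 78, 156.
Evaluate successive powers at the divisors of 156:
82^1 ≡ 82 (mod 157)
82^2 ≡ 130 (mod 157)
82^3 ≡ 141 (mod 157)
82^4 ≡ 101 (mod 157)
82^6 ≡ 99 (mod 157)
82^12 ≡ 67 (mod 157)
82^13 ≡ 156 (mod 157)
82^26 ≡ 1 (mod 157) ✓
Hence ord(82) = 26.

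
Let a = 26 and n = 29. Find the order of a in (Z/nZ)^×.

28

The order of 26 must divide φ(29) = 29 − 1 = 28 = 2^2 · 7.
Divisors of 28: 1, 2, 4, 7, 14, 28.
Evaluate successive powers at the divisors of 28:
26^1 ≡ 26
26^2 ≡ 9
26^4 ≡ 23
26^7 ≡ 17
26^14 ≡ 28
26^28 ≡ 1
So ord_29(26) = 28.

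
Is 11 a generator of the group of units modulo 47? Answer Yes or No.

φ(47) = 47 − 1 = 46 = 2 · 23.
It suffices to check that the order of 11 is not a proper divisor of 46: compute 11^(46/q) for q ∈ {2, 23}.
11^23 ≡ 46 (mod 47)  [q = 2: ≢ 1 ✓]
11^2 ≡ 27 (mod 47)  [q = 23: ≢ 1 ✓]
None equal 1, so ord_47(11) = 46: 11 is a primitive root.

Yes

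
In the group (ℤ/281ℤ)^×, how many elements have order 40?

16

φ(281) = 281 − 1 = 280 = 2^3 · 5 · 7.
In a cyclic group of order 280, there are φ(d) elements of order d for each divisor d of 280, and zero for non-divisors.
40 = 2^3 · 5 divides 280, and φ(40) = 16.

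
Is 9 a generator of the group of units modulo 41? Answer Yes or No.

φ(41) = 41 − 1 = 40 = 2^3 · 5.
An element g generates (Z/41Z)^× iff g^(40/q) ≢ 1 (mod 41) for each prime q ∈ {2, 5}.
9^20 ≡ 1 (mod 41)  [q = 2: ≡ 1 ✗]
9^8 ≡ 1 (mod 41)  [q = 5: ≡ 1 ✗]
Since 9^20 ≡ 1, the order of 9 divides 20 < 40, so 9 is not a primitive root.

No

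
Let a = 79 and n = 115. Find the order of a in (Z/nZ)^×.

Since 79 ∈ (Z/115Z)^×, its order divides φ(115) = φ(5·23) = (5−1)·(23−1) = 4·22 = 88 = 2^3 · 11.
Divisors of 88: 1, 2, 4, 8, 11, 22, 44, 88.
Test each divisor d:
79^1 ≡ 79
79^2 ≡ 31
79^4 ≡ 41
79^8 ≡ 71
79^11 ≡ 114
79^22 ≡ 1
So ord_115(79) = 22.

22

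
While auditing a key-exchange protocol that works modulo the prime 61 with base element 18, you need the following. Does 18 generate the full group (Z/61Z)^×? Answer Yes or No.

Yes

φ(61) = 61 − 1 = 60 = 2^2 · 3 · 5.
An element g generates (Z/61Z)^× iff g^(60/q) ≢ 1 (mod 61) for each prime q ∈ {2, 3, 5}.
18^30 ≡ 60 (mod 61)  [q = 2: ≢ 1 ✓]
18^20 ≡ 47 (mod 61)  [q = 3: ≢ 1 ✓]
18^12 ≡ 58 (mod 61)  [q = 5: ≢ 1 ✓]
None equal 1, so ord_61(18) = 60: 18 is a primitive root.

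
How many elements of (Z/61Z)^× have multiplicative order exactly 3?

φ(61) = 61 − 1 = 60 = 2^2 · 3 · 5.
Since (Z/61Z)^× is cyclic of order 60, the number of elements of order d is φ(d) when d | 60 and 0 otherwise.
3 | 60, and φ(3) = 3 − 1 = 2.

2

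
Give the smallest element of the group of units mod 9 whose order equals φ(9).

2

φ(9) = φ(3^2) = 3·(3−1) = 6 = 2 · 3.
Test candidates g = 2, 3, … against the prime factors q ∈ {2, 3} of φ(9): g is a generator iff g^(6/q) ≢ 1 for every such q.
g = 2: 2^3 ≡ 8; 2^2 ≡ 4 — none is 1, so 2 is a primitive root.
The smallest primitive root modulo 9 is 2.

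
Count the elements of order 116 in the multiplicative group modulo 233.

56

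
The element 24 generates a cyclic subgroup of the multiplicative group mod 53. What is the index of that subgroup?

4

ord(24) | φ(53) = 53 − 1 = 52 = 2^2 · 13.
Divisors of 52: 1, 2, 4, 13, 26, 52.
Evaluate successive powers at the divisors of 52:
24^1 ≡ 24
24^2 ≡ 46
24^4 ≡ 49
24^13 ≡ 1
The order of 24 is 13, so the subgroup it generates has 13 elements.
Index = |(Z/53Z)^×| / |⟨24⟩| = 52 / 13 = 4.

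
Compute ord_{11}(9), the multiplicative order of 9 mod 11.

5

The order of 9 must divide φ(11) = 11 − 1 = 10 = 2 · 5.
Divisors of 10: 1, 2, 5, 10.
Evaluate successive powers at the divisors of 10:
9^1 ≡ 9 (mod 11)
9^2 ≡ 4 (mod 11)
9^5 ≡ 1 (mod 11) ✓
So ord_11(9) = 5.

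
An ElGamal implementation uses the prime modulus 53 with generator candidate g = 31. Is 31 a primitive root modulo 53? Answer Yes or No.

Yes

φ(53) = 53 − 1 = 52 = 2^2 · 13.
An element g generates (Z/53Z)^× iff g^(52/q) ≢ 1 (mod 53) for each prime q ∈ {2, 13}.
31^26 ≡ 52 (mod 53)  [q = 2: ≢ 1 ✓]
31^4 ≡ 49 (mod 53)  [q = 13: ≢ 1 ✓]
All checks pass, so 31 has order 52 and is a primitive root modulo 53.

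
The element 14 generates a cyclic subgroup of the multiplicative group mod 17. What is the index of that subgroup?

1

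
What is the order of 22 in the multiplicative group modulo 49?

Since 22 ∈ (Z/49Z)^×, its order divides φ(49) = φ(7^2) = 7·(7−1) = 42 = 2 · 3 · 7.
Divisors of 42: 1, 2, 3, 6, 7, 14, 21, 42.
Test each divisor d:
22^1 ≡ 22
22^2 ≡ 43
22^3 ≡ 15
22^6 ≡ 29
22^7 ≡ 1
Therefore the multiplicative order of 22 modulo 49 is 7.

7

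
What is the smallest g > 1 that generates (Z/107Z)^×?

φ(107) = 107 − 1 = 106 = 2 · 53.
g is a primitive root iff g^(106/q) ≢ 1 (mod 107) for each prime q ∈ {2, 53}.
g = 2: 2^53 ≡ 106; 2^2 ≡ 4 — none is 1, so 2 is a primitive root.
So 2 is the smallest generator of (Z/107Z)^×.

2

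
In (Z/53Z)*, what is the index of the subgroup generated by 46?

4

Since 46 ∈ (Z/53Z)^×, its order divides φ(53) = 53 − 1 = 52 = 2^2 · 13.
Divisors of 52: 1, 2, 4, 13, 26, 52.
Evaluate successive powers at the divisors of 52:
46^1 ≡ 46 (mod 53)
46^2 ≡ 49 (mod 53)
46^4 ≡ 16 (mod 53)
46^13 ≡ 1 (mod 53) ✓
The order of 46 is 13, so the subgroup it generates has 13 elements.
Index = |(Z/53Z)^×| / |⟨46⟩| = 52 / 13 = 4.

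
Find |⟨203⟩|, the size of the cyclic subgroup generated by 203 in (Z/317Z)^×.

By Lagrange's theorem, ord_317(203) divides φ(317) = 317 − 1 = 316 = 2^2 · 79.
Divisors of 316: 1, 2, 4, 79, 158, 316.
Check 203^d mod 317 for each divisor in increasing order:
203^1 ≡ 203
203^2 ≡ 316
203^4 ≡ 1
Hence ord(203) = 4.

4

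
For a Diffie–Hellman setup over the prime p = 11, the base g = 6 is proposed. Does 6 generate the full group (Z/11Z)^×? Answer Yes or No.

Yes

φ(11) = 11 − 1 = 10 = 2 · 5.
Test 6^(10/q) mod 11 for each prime factor q of 10:
6^5 ≡ 10 (mod 11)  [q = 2: ≢ 1 ✓]
6^2 ≡ 3 (mod 11)  [q = 5: ≢ 1 ✓]
None equal 1, so ord_11(6) = 10: 6 is a primitive root.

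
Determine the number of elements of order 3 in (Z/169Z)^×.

φ(169) = φ(13^2) = 13·(13−1) = 156 = 2^2 · 3 · 13.
In a cyclic group of order 156, there are φ(d) elements of order d for each divisor d of 156, and zero for non-divisors.
3 | 156, and φ(3) = 3 − 1 = 2.

2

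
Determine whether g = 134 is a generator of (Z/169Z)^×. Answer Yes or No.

φ(169) = φ(13^2) = 13·(13−1) = 156 = 2^2 · 3 · 13.
134 is a primitive root mod 169 iff 134^(φ(169)/q) ≢ 1 for every prime q | φ(169), i.e. q ∈ {2, 3, 13}.
134^78 ≡ 1 (mod 169)  [q = 2: ≡ 1 ✗]
134^52 ≡ 22 (mod 169)  [q = 3: ≢ 1 ✓]
134^12 ≡ 131 (mod 169)  [q = 13: ≢ 1 ✓]
Since 134^78 ≡ 1, the order of 134 divides 78 < 156, so 134 is not a primitive root.

No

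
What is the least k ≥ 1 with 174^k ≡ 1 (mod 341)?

15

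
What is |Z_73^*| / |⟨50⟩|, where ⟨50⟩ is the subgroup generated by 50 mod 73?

Since 50 ∈ (Z/73Z)^×, its order divides φ(73) = 73 − 1 = 72 = 2^3 · 3^2.
Divisors of 72: 1, 2, 3, 4, 6, 8, 9, 12, 18, 24, 36, 72.
Check 50^d mod 73 for each divisor in increasing order:
50^1 ≡ 50 (mod 73)
50^2 ≡ 18 (mod 73)
50^3 ≡ 24 (mod 73)
50^4 ≡ 32 (mod 73)
50^6 ≡ 65 (mod 73)
50^8 ≡ 2 (mod 73)
50^9 ≡ 27 (mod 73)
50^12 ≡ 64 (mod 73)
50^18 ≡ 72 (mod 73)
50^24 ≡ 8 (mod 73)
50^36 ≡ 1 (mod 73) ✓
Thus |⟨50⟩| = ord(50) = 36.
The index is φ(73) / ord(50) = 72 / 36 = 2.

2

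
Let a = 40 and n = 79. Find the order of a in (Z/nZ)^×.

39

The order of 40 must divide φ(79) = 79 − 1 = 78 = 2 · 3 · 13.
Divisors of 78: 1, 2, 3, 6, 13, 26, 39, 78.
Compute 40^d (mod 79) for the divisors d until we hit 1:
40^1 ≡ 40
40^2 ≡ 20
40^3 ≡ 10
40^6 ≡ 21
40^13 ≡ 23
40^26 ≡ 55
40^39 ≡ 1
So ord_79(40) = 39.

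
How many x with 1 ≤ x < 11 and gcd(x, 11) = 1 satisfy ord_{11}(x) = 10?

φ(11) = 11 − 1 = 10 = 2 · 5.
Since (Z/11Z)^× is cyclic of order 10, the number of elements of order d is φ(d) when d | 10 and 0 otherwise.
10 = 2 · 5 divides 10, and φ(10) = 4.

4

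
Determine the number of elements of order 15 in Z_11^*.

0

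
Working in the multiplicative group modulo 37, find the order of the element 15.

The order of 15 must divide φ(37) = 37 − 1 = 36 = 2^2 · 3^2.
Divisors of 36: 1, 2, 3, 4, 6, 9, 12, 18, 36.
Check 15^d mod 37 for each divisor in increasing order:
15^1 ≡ 15 (mod 37)
15^2 ≡ 3 (mod 37)
15^3 ≡ 8 (mod 37)
15^4 ≡ 9 (mod 37)
15^6 ≡ 27 (mod 37)
15^9 ≡ 31 (mod 37)
15^12 ≡ 26 (mod 37)
15^18 ≡ 36 (mod 37)
15^36 ≡ 1 (mod 37) ✓
Hence ord(15) = 36.

36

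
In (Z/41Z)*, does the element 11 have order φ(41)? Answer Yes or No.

φ(41) = 41 − 1 = 40 = 2^3 · 5.
It suffices to check that the order of 11 is not a proper divisor of 40: compute 11^(40/q) for q ∈ {2, 5}.
11^20 ≡ 40 (mod 41)  [q = 2: ≢ 1 ✓]
11^8 ≡ 16 (mod 41)  [q = 5: ≢ 1 ✓]
None equal 1, so ord_41(11) = 40: 11 is a primitive root.

Yes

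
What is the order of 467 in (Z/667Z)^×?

308

Since 467 ∈ (Z/667Z)^×, its order divides φ(667) = φ(23·29) = (23−1)·(29−1) = 22·28 = 616 = 2^3 · 7 · 11.
Divisors of 616: 1, 2, 4, 7, 8, 11, 14, 22, 28, 44, 56, 77, 88, 154, 308, 616.
Evaluate successive powers at the divisors of 616:
467^1 ≡ 467
467^2 ≡ 647
467^4 ≡ 400
467^7 ≡ 534
467^8 ≡ 587
467^11 ≡ 160
467^14 ≡ 347
467^22 ≡ 254
467^28 ≡ 349
467^44 ≡ 484
467^56 ≡ 407
467^77 ≡ 597
467^88 ≡ 139
467^154 ≡ 231
467^308 ≡ 1
Therefore the multiplicative order of 467 modulo 667 is 308.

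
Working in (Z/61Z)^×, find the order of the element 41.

10

Since 41 ∈ (Z/61Z)^×, its order divides φ(61) = 61 − 1 = 60 = 2^2 · 3 · 5.
Divisors of 60: 1, 2, 3, 4, 5, 6, 10, 12, 15, 20, 30, 60.
Test each divisor d:
41^1 ≡ 41
41^2 ≡ 34
41^3 ≡ 52
41^4 ≡ 58
41^5 ≡ 60
41^6 ≡ 20
41^10 ≡ 1
The smallest such exponent is 10, so the order of 41 is 10.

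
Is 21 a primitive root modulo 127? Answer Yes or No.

No

φ(127) = 127 − 1 = 126 = 2 · 3^2 · 7.
21 is a primitive root mod 127 iff 21^(φ(127)/q) ≢ 1 for every prime q | φ(127), i.e. q ∈ {2, 3, 7}.
21^63 ≡ 1 (mod 127)  [q = 2: ≡ 1 ✗]
21^42 ≡ 19 (mod 127)  [q = 3: ≢ 1 ✓]
21^18 ≡ 2 (mod 127)  [q = 7: ≢ 1 ✓]
Since 21^63 ≡ 1, the order of 21 divides 63 < 126, so 21 is not a primitive root.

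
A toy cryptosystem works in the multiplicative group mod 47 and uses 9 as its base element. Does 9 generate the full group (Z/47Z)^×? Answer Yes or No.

No

φ(47) = 47 − 1 = 46 = 2 · 23.
It suffices to check that the order of 9 is not a proper divisor of 46: compute 9^(46/q) for q ∈ {2, 23}.
9^23 ≡ 1 (mod 47)  [q = 2: ≡ 1 ✗]
9^2 ≡ 34 (mod 47)  [q = 23: ≢ 1 ✓]
Since 9^23 ≡ 1, the order of 9 divides 23 < 46, so 9 is not a primitive root.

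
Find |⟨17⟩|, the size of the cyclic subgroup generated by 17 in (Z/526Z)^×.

Since 17 ∈ (Z/526Z)^×, its order divides φ(526) = φ(2)·φ(263) = 1·262 = 262 = 2 · 131.
Divisors of 262: 1, 2, 131, 262.
Compute 17^d (mod 526) for the divisors d until we hit 1:
17^1 ≡ 17
17^2 ≡ 289
17^131 ≡ 1
Hence ord(17) = 131.

131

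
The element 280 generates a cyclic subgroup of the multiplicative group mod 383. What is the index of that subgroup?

Since 280 ∈ (Z/383Z)^×, its order divides φ(383) = 383 − 1 = 382 = 2 · 191.
Divisors of 382: 1, 2, 191, 382.
Test each divisor d:
280^1 ≡ 280 (mod 383)
280^2 ≡ 268 (mod 383)
280^191 ≡ 382 (mod 383)
280^382 ≡ 1 (mod 383) ✓
So ord_383(280) = 382, hence |⟨280⟩| = 382.
The index is φ(383) / ord(280) = 382 / 382 = 1.

1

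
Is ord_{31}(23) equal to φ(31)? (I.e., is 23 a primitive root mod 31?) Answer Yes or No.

φ(31) = 31 − 1 = 30 = 2 · 3 · 5.
It suffices to check that the order of 23 is not a proper divisor of 30: compute 23^(30/q) for q ∈ {2, 3, 5}.
23^15 ≡ 30 (mod 31)  [q = 2: ≢ 1 ✓]
23^10 ≡ 1 (mod 31)  [q = 3: ≡ 1 ✗]
23^6 ≡ 8 (mod 31)  [q = 5: ≢ 1 ✓]
Since 23^10 ≡ 1, the order of 23 divides 10 < 30, so 23 is not a primitive root.

No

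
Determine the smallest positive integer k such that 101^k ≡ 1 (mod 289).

34

ord(101) | φ(289) = φ(17^2) = 17·(17−1) = 272 = 2^4 · 17.
Divisors of 272: 1, 2, 4, 8, 16, 17, 34, 68, 136, 272.
Evaluate successive powers at the divisors of 272:
101^1 ≡ 101 (mod 289)
101^2 ≡ 86 (mod 289)
101^4 ≡ 171 (mod 289)
101^8 ≡ 52 (mod 289)
101^16 ≡ 103 (mod 289)
101^17 ≡ 288 (mod 289)
101^34 ≡ 1 (mod 289) ✓
Hence ord(101) = 34.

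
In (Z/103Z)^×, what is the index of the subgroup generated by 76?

Since 76 ∈ (Z/103Z)^×, its order divides φ(103) = 103 − 1 = 102 = 2 · 3 · 17.
Divisors of 102: 1, 2, 3, 6, 17, 34, 51, 102.
Compute 76^d (mod 103) for the divisors d until we hit 1:
76^1 ≡ 76
76^2 ≡ 8
76^3 ≡ 93
76^6 ≡ 100
76^17 ≡ 1
So ord_103(76) = 17, hence |⟨76⟩| = 17.
[(Z/103Z)^× : ⟨76⟩] = 102/17 = 6.

6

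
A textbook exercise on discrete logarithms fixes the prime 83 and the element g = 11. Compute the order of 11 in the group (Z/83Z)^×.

41

The order of 11 must divide φ(83) = 83 − 1 = 82 = 2 · 41.
Divisors of 82: 1, 2, 41, 82.
Test each divisor d:
11^1 ≡ 11
11^2 ≡ 38
11^41 ≡ 1
The smallest such exponent is 41, so the order of 11 is 41.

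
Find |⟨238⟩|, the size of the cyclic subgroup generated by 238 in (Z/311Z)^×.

310

The order of 238 must divide φ(311) = 311 − 1 = 310 = 2 · 5 · 31.
Divisors of 310: 1, 2, 5, 10, 31, 62, 155, 310.
Check 238^d mod 311 for each divisor in increasing order:
238^1 ≡ 238 (mod 311)
238^2 ≡ 42 (mod 311)
238^5 ≡ 293 (mod 311)
238^10 ≡ 13 (mod 311)
238^31 ≡ 95 (mod 311)
238^62 ≡ 6 (mod 311)
238^155 ≡ 310 (mod 311)
238^310 ≡ 1 (mod 311) ✓
The smallest such exponent is 310, so the order of 238 is 310.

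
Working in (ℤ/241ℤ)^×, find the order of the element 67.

120

ord(67) | φ(241) = 241 − 1 = 240 = 2^4 · 3 · 5.
Divisors of 240: 1, 2, 3, 4, 5, 6, 8, 10, 12, 15, 16, 20, 24, 30, 40, 48, 60, 80, 120, 240.
Test each divisor d:
67^1 ≡ 67
67^2 ≡ 151
67^3 ≡ 236
67^4 ≡ 147
67^5 ≡ 209
67^6 ≡ 25
67^8 ≡ 160
67^10 ≡ 60
67^12 ≡ 143
67^15 ≡ 8
67^16 ≡ 54
67^20 ≡ 226
67^24 ≡ 205
67^30 ≡ 64
67^40 ≡ 225
67^48 ≡ 91
67^60 ≡ 240
67^80 ≡ 15
67^120 ≡ 1
So ord_241(67) = 120.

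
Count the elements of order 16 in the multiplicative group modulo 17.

8

φ(17) = 17 − 1 = 16 = 2^4.
Since (Z/17Z)^× is cyclic of order 16, the number of elements of order d is φ(d) when d | 16 and 0 otherwise.
16 = 2^4 divides 16, and φ(16) = 8.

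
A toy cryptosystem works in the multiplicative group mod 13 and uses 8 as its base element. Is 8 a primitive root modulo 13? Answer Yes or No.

No

φ(13) = 13 − 1 = 12 = 2^2 · 3.
8 is a primitive root mod 13 iff 8^(φ(13)/q) ≢ 1 for every prime q | φ(13), i.e. q ∈ {2, 3}.
8^6 ≡ 12 (mod 13)  [q = 2: ≢ 1 ✓]
8^4 ≡ 1 (mod 13)  [q = 3: ≡ 1 ✗]
8^4 ≡ 1 shows ord(8) | 4, strictly less than φ(13); not a primitive root.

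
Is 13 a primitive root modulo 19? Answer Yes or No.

Yes

φ(19) = 19 − 1 = 18 = 2 · 3^2.
13 is a primitive root mod 19 iff 13^(φ(19)/q) ≢ 1 for every prime q | φ(19), i.e. q ∈ {2, 3}.
13^9 ≡ 18 (mod 19)  [q = 2: ≢ 1 ✓]
13^6 ≡ 11 (mod 19)  [q = 3: ≢ 1 ✓]
None equal 1, so ord_19(13) = 18: 13 is a primitive root.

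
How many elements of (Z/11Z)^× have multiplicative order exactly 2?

1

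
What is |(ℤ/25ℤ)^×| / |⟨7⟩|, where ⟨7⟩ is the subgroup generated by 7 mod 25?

The order of 7 must divide φ(25) = φ(5^2) = 5·(5−1) = 20 = 2^2 · 5.
Divisors of 20: 1, 2, 4, 5, 10, 20.
Test each divisor d:
7^1 ≡ 7 (mod 25)
7^2 ≡ 24 (mod 25)
7^4 ≡ 1 (mod 25) ✓
So ord_25(7) = 4, hence |⟨7⟩| = 4.
Index = |(Z/25Z)^×| / |⟨7⟩| = 20 / 4 = 5.

5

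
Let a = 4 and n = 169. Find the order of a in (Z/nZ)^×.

Since 4 ∈ (Z/169Z)^×, its order divides φ(169) = φ(13^2) = 13·(13−1) = 156 = 2^2 · 3 · 13.
Divisors of 156: 1, 2, 3, 4, 6, 12, 13, 26, 39, 52, 78, 156.
Test each divisor d:
4^1 ≡ 4
4^2 ≡ 16
4^3 ≡ 64
4^4 ≡ 87
4^6 ≡ 40
4^12 ≡ 79
4^13 ≡ 147
4^26 ≡ 146
4^39 ≡ 168
4^52 ≡ 22
4^78 ≡ 1
The smallest such exponent is 78, so the order of 4 is 78.

78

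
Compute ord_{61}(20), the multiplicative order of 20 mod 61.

5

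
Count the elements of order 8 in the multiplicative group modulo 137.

4

φ(137) = 137 − 1 = 136 = 2^3 · 17.
In a cyclic group of order 136, there are φ(d) elements of order d for each divisor d of 136, and zero for non-divisors.
8 = 2^3 divides 136, and φ(8) = 4.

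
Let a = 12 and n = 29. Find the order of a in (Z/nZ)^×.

ord(12) | φ(29) = 29 − 1 = 28 = 2^2 · 7.
Divisors of 28: 1, 2, 4, 7, 14, 28.
Test each divisor d:
12^1 ≡ 12 (mod 29)
12^2 ≡ 28 (mod 29)
12^4 ≡ 1 (mod 29) ✓
The smallest such exponent is 4, so the order of 12 is 4.

4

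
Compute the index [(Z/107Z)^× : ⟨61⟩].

2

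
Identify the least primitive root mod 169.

2

φ(169) = φ(13^2) = 13·(13−1) = 156 = 2^2 · 3 · 13.
g is a primitive root iff g^(156/q) ≢ 1 (mod 169) for each prime q ∈ {2, 3, 13}.
g = 2: 2^78 ≡ 168; 2^52 ≡ 146; 2^12 ≡ 40 — none is 1, so 2 is a primitive root.
Hence the least primitive root of 169 is 2.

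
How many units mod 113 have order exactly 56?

φ(113) = 113 − 1 = 112 = 2^4 · 7.
Since (Z/113Z)^× is cyclic of order 112, the number of elements of order d is φ(d) when d | 112 and 0 otherwise.
56 = 2^3 · 7 divides 112, and φ(56) = 24.

24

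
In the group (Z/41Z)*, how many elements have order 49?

0

φ(41) = 41 − 1 = 40 = 2^3 · 5.
(Z/41Z)^× is cyclic (|G| = 40); a cyclic group of order m has exactly φ(d) elements of each order d | m, and none otherwise.
49 does not divide 40, so no element of (Z/41Z)^× has order 49.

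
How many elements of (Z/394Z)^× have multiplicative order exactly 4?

2

φ(394) = φ(2)·φ(197) = 1·196 = 196 = 2^2 · 7^2.
Since (Z/394Z)^× is cyclic of order 196, the number of elements of order d is φ(d) when d | 196 and 0 otherwise.
4 = 2^2 divides 196, and φ(4) = 2.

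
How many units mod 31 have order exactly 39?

φ(31) = 31 − 1 = 30 = 2 · 3 · 5.
(Z/31Z)^× is cyclic (|G| = 30); a cyclic group of order m has exactly φ(d) elements of each order d | m, and none otherwise.
Here 30 is not a multiple of 39, so there are no elements of order 39.

0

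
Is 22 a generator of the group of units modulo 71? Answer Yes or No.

Yes

φ(71) = 71 − 1 = 70 = 2 · 5 · 7.
22 is a primitive root mod 71 iff 22^(φ(71)/q) ≢ 1 for every prime q | φ(71), i.e. q ∈ {2, 5, 7}.
22^35 ≡ 70 (mod 71)  [q = 2: ≢ 1 ✓]
22^14 ≡ 5 (mod 71)  [q = 5: ≢ 1 ✓]
22^10 ≡ 37 (mod 71)  [q = 7: ≢ 1 ✓]
None equal 1, so ord_71(22) = 70: 22 is a primitive root.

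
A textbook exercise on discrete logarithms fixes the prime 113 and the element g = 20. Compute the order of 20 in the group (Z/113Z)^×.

112

The order of 20 must divide φ(113) = 113 − 1 = 112 = 2^4 · 7.
Divisors of 112: 1, 2, 4, 7, 8, 14, 16, 28, 56, 112.
Compute 20^d (mod 113) for the divisors d until we hit 1:
20^1 ≡ 20 (mod 113)
20^2 ≡ 61 (mod 113)
20^4 ≡ 105 (mod 113)
20^7 ≡ 71 (mod 113)
20^8 ≡ 64 (mod 113)
20^14 ≡ 69 (mod 113)
20^16 ≡ 28 (mod 113)
20^28 ≡ 15 (mod 113)
20^56 ≡ 112 (mod 113)
20^112 ≡ 1 (mod 113) ✓
The smallest such exponent is 112, so the order of 20 is 112.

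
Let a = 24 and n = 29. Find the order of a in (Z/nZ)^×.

7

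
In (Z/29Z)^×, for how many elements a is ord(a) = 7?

6

φ(29) = 29 − 1 = 28 = 2^2 · 7.
(Z/29Z)^× is cyclic (|G| = 28); a cyclic group of order m has exactly φ(d) elements of each order d | m, and none otherwise.
7 | 28, and φ(7) = 7 − 1 = 6.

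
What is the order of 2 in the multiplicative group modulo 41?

20

ord(2) | φ(41) = 41 − 1 = 40 = 2^3 · 5.
Divisors of 40: 1, 2, 4, 5, 8, 10, 20, 40.
Compute 2^d (mod 41) for the divisors d until we hit 1:
2^1 ≡ 2 (mod 41)
2^2 ≡ 4 (mod 41)
2^4 ≡ 16 (mod 41)
2^5 ≡ 32 (mod 41)
2^8 ≡ 10 (mod 41)
2^10 ≡ 40 (mod 41)
2^20 ≡ 1 (mod 41) ✓
Therefore the multiplicative order of 2 modulo 41 is 20.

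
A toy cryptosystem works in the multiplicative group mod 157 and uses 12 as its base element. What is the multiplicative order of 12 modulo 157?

Since 12 ∈ (Z/157Z)^×, its order divides φ(157) = 157 − 1 = 156 = 2^2 · 3 · 13.
Divisors of 156: 1, 2, 3, 4, 6, 12, 13, 26, 39, 52, 78, 156.
Compute 12^d (mod 157) for the divisors d until we hit 1:
12^1 ≡ 12 (mod 157)
12^2 ≡ 144 (mod 157)
12^3 ≡ 1 (mod 157) ✓
The smallest such exponent is 3, so the order of 12 is 3.

3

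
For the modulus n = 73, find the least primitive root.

5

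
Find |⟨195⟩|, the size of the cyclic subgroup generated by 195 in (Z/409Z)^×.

408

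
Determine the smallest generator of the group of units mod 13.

2

φ(13) = 13 − 1 = 12 = 2^2 · 3.
g is a primitive root iff g^(12/q) ≢ 1 (mod 13) for each prime q ∈ {2, 3}.
g = 2: 2^6 ≡ 12; 2^4 ≡ 3 — none is 1, so 2 is a primitive root.
So 2 is the smallest generator of (Z/13Z)^×.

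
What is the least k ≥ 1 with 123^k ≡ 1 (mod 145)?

ord(123) | φ(145) = φ(5·29) = (5−1)·(29−1) = 4·28 = 112 = 2^4 · 7.
Divisors of 112: 1, 2, 4, 7, 8, 14, 16, 28, 56, 112.
Evaluate successive powers at the divisors of 112:
123^1 ≡ 123 (mod 145)
123^2 ≡ 49 (mod 145)
123^4 ≡ 81 (mod 145)
123^7 ≡ 117 (mod 145)
123^8 ≡ 36 (mod 145)
123^14 ≡ 59 (mod 145)
123^16 ≡ 136 (mod 145)
123^28 ≡ 1 (mod 145) ✓
Therefore the multiplicative order of 123 modulo 145 is 28.

28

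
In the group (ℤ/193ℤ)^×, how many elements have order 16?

φ(193) = 193 − 1 = 192 = 2^6 · 3.
In a cyclic group of order 192, there are φ(d) elements of order d for each divisor d of 192, and zero for non-divisors.
16 = 2^4 divides 192, and φ(16) = 8.

8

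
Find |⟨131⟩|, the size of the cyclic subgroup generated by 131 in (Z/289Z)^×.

By Lagrange's theorem, ord_289(131) divides φ(289) = φ(17^2) = 17·(17−1) = 272 = 2^4 · 17.
Divisors of 272: 1, 2, 4, 8, 16, 17, 34, 68, 136, 272.
Check 131^d mod 289 for each divisor in increasing order:
131^1 ≡ 131 (mod 289)
131^2 ≡ 110 (mod 289)
131^4 ≡ 251 (mod 289)
131^8 ≡ 288 (mod 289)
131^16 ≡ 1 (mod 289) ✓
The smallest such exponent is 16, so the order of 131 is 16.

16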